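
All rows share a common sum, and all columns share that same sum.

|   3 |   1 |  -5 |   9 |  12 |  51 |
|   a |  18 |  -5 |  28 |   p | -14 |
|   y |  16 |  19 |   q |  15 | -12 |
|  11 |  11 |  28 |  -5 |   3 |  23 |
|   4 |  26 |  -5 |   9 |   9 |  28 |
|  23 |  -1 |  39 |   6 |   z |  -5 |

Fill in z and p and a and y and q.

Rows 1 and 4 both sum to 71, so that's the common total.
The known cells in row 6 total 62, leaving 71 − 62 = 9 for the blank.
The known cells in column 5 total 48, leaving 71 − 48 = 23 for the blank.
The known cells in column 4 total 47, leaving 71 − 47 = 24 for the blank.
The known cells in row 3 total 62, leaving 71 − 62 = 9 for the blank.
The known cells in row 2 total 50, leaving 71 − 50 = 21 for the blank.

z = 9, p = 23, a = 21, y = 9, q = 24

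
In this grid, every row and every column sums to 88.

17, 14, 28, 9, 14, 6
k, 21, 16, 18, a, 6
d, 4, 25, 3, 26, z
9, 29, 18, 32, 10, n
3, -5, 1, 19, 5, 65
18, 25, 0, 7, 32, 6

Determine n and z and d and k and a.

n = -10, z = 15, d = 15, k = 26, a = 1

Column 5 has 14 + 26 + 10 + 5 + 32 = 87; the blank must be 88 − 87 = 1.
Row 2 has 21 + 16 + 18 + 1 + 6 = 62; the blank must be 88 − 62 = 26.
Column 1 has 17 + 26 + 9 + 3 + 18 = 73; the blank must be 88 − 73 = 15.
Row 3 has 15 + 4 + 25 + 3 + 26 = 73; the blank must be 88 − 73 = 15.
Row 4 has 9 + 29 + 18 + 32 + 10 = 98; the blank must be 88 − 98 = -10.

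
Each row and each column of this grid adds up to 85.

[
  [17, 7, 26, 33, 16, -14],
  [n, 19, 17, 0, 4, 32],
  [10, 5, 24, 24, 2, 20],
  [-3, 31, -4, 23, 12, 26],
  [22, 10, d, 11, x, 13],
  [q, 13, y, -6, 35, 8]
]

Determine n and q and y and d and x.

n = 13, q = 26, y = 9, d = 13, x = 16

The known cells in column 5 total 69, leaving 85 − 69 = 16 for the blank.
The known cells in row 5 total 72, leaving 85 − 72 = 13 for the blank.
The known cells in row 2 total 72, leaving 85 − 72 = 13 for the blank.
The known cells in column 1 total 59, leaving 85 − 59 = 26 for the blank.
The known cells in row 6 total 76, leaving 85 − 76 = 9 for the blank.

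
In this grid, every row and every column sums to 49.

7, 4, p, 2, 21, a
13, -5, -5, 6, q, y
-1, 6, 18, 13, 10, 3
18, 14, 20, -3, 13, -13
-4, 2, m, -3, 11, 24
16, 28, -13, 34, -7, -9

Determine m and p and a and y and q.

m = 19, p = 10, a = 5, y = 39, q = 1

Column 5: 21 + 10 + 13 + 11 − 7 = 48, so its missing entry is 49 − 48 = 1.
Row 2: 13 − 5 − 5 + 6 + 1 = 10, so its missing entry is 49 − 10 = 39.
Row 5: -4 + 2 − 3 + 11 + 24 = 30, so its missing entry is 49 − 30 = 19.
Column 3: -5 + 18 + 20 + 19 − 13 = 39, so its missing entry is 49 − 39 = 10.
Row 1: 7 + 4 + 10 + 2 + 21 = 44, so its missing entry is 49 − 44 = 5.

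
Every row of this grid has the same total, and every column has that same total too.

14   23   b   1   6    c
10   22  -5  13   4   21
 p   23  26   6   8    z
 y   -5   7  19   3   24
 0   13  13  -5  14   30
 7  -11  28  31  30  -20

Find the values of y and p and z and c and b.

Rows 2 and 5 both sum to 65, so that's the common total.
The known cells in row 4 total 48, leaving 65 − 48 = 17 for the blank.
The known cells in column 1 total 48, leaving 65 − 48 = 17 for the blank.
The known cells in column 3 total 69, leaving 65 − 69 = -4 for the blank.
The known cells in row 1 total 40, leaving 65 − 40 = 25 for the blank.
The known cells in row 3 total 80, leaving 65 − 80 = -15 for the blank.

y = 17, p = 17, z = -15, c = 25, b = -4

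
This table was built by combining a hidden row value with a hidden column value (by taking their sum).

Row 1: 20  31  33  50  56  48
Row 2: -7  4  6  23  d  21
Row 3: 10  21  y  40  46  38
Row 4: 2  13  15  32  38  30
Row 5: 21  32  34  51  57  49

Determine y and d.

The difference between any two rows is the same in every column — this is an addition table with the headers hidden.
Row 3 minus row 1 is 21 − 31 = -10, so its entry in column 3 is 33 + (-10) = 23.
Row 2 minus row 1 is 4 − 31 = -27, so its entry in column 5 is 56 + (-27) = 29.

y = 23, d = 29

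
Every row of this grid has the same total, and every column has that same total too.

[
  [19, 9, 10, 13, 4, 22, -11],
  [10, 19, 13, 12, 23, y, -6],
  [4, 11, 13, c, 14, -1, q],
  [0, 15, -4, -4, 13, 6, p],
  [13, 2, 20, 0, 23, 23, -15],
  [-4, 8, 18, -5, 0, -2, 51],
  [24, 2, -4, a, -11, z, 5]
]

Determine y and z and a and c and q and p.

y = -5, z = 23, a = 27, c = 23, q = 2, p = 40

Rows 1 and 5 both sum to 66, so that's the common total.
Row 2: 10 + 19 + 13 + 12 + 23 − 6 = 71, so its missing entry is 66 − 71 = -5.
Column 6: 22 − 5 − 1 + 6 + 23 − 2 = 43, so its missing entry is 66 − 43 = 23.
Row 4: 0 + 15 − 4 − 4 + 13 + 6 = 26, so its missing entry is 66 − 26 = 40.
Column 7: -11 − 6 + 40 − 15 + 51 + 5 = 64, so its missing entry is 66 − 64 = 2.
Row 3: 4 + 11 + 13 + 14 − 1 + 2 = 43, so its missing entry is 66 − 43 = 23.
Row 7: 24 + 2 − 4 − 11 + 23 + 5 = 39, so its missing entry is 66 − 39 = 27.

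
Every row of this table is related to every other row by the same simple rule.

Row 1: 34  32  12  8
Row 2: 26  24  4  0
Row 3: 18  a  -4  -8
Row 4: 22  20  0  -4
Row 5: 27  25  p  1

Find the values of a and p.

a = 16, p = 5

The difference between any two rows is the same in every column — this is an addition table with the headers hidden.
Row 3 minus row 1 is 18 − 34 = -16, so its entry in column 2 is 32 + (-16) = 16.
Row 5 minus row 1 is 27 − 34 = -7, so its entry in column 3 is 12 + (-7) = 5.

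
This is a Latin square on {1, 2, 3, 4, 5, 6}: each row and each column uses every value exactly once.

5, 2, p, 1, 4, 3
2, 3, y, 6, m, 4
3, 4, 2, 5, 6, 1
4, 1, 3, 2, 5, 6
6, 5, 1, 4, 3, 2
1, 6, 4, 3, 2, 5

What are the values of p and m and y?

p = 6, m = 1, y = 5

For row 1, column 3: row 1 already has {1, 2, 3, 4, 5}; that leaves 6.
For row 2, column 3: column 3 already has {1, 2, 3, 4, 6}; that leaves 5.
At (row 2, col 5): row 2 already has {2, 3, 4, 5, 6}, so the value is 1.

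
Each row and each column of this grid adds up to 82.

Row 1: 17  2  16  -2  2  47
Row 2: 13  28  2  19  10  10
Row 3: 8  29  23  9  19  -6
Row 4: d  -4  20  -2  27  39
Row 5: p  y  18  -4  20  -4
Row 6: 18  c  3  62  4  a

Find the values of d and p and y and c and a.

d = 2, p = 24, y = 28, c = -1, a = -4

Column 6: 47 + 10 − 6 + 39 − 4 = 86, so its missing entry is 82 − 86 = -4.
Row 6: 18 + 3 + 62 + 4 − 4 = 83, so its missing entry is 82 − 83 = -1.
Row 4: -4 + 20 − 2 + 27 + 39 = 80, so its missing entry is 82 − 80 = 2.
Column 1: 17 + 13 + 8 + 2 + 18 = 58, so its missing entry is 82 − 58 = 24.
Row 5: 24 + 18 − 4 + 20 − 4 = 54, so its missing entry is 82 − 54 = 28.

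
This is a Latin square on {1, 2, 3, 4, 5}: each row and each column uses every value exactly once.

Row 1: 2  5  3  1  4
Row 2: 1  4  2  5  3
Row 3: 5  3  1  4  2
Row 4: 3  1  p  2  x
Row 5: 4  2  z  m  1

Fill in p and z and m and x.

p = 4, z = 5, m = 3, x = 5

Cell (4,5): column 5 already has {1, 2, 3, 4} → 5.
Cell (4,3): row 4 already has {1, 2, 3, 5} → 4.
At (row 5, col 3): column 3 already has {1, 2, 3, 4}, so the value is 5.
For row 5, column 4: row 5 already has {1, 2, 4, 5}; that leaves 3.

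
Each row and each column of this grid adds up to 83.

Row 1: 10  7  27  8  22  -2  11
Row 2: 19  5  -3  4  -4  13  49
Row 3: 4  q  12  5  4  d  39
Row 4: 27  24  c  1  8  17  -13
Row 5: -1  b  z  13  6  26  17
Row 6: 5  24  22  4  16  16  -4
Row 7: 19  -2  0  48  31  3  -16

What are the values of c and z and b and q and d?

c = 19, z = 6, b = 16, q = 9, d = 10

Row 4: 27 + 24 + 1 + 8 + 17 − 13 = 64, so its missing entry is 83 − 64 = 19.
Column 3: 27 − 3 + 12 + 19 + 22 + 0 = 77, so its missing entry is 83 − 77 = 6.
Column 6: -2 + 13 + 17 + 26 + 16 + 3 = 73, so its missing entry is 83 − 73 = 10.
Row 3: 4 + 12 + 5 + 4 + 10 + 39 = 74, so its missing entry is 83 − 74 = 9.
Row 5: -1 + 6 + 13 + 6 + 26 + 17 = 67, so its missing entry is 83 − 67 = 16.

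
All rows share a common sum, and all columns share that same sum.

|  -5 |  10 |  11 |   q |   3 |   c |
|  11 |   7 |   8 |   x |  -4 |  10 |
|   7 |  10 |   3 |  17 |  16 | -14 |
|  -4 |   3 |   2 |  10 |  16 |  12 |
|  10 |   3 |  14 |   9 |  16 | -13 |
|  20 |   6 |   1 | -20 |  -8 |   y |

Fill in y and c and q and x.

Rows 3 and 4 both sum to 39, so that's the common total.
The known cells in row 6 total -1, leaving 39 − (-1) = 40 for the blank.
The known cells in row 2 total 32, leaving 39 − 32 = 7 for the blank.
The known cells in column 6 total 35, leaving 39 − 35 = 4 for the blank.
The known cells in row 1 total 23, leaving 39 − 23 = 16 for the blank.

y = 40, c = 4, q = 16, x = 7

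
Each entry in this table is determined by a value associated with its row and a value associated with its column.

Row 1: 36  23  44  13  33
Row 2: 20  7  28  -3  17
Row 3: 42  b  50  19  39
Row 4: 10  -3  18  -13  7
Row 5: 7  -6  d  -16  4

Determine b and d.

The difference between any two rows is the same in every column — this is an addition table with the headers hidden.
Row 3 minus row 1 is 39 − 33 = 6, so its entry in column 2 is 23 + 6 = 29.
Row 5 minus row 1 is 4 − 33 = -29, so its entry in column 3 is 44 + (-29) = 15.

b = 29, d = 15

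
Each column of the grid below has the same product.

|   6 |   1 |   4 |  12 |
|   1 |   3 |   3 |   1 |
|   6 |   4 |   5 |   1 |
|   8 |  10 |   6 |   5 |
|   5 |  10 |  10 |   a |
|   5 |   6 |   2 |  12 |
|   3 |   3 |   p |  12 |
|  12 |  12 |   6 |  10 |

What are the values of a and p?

a = 3, p = 6

Columns 1 and 2 each multiply to 259200, so every column has product 259200.
Column 4: 12×1×1×5×12×12×10 = 86400, so the missing entry is 259200 ÷ 86400 = 3.
Column 3: 4×3×5×6×10×2×6 = 43200, so the missing entry is 259200 ÷ 43200 = 6.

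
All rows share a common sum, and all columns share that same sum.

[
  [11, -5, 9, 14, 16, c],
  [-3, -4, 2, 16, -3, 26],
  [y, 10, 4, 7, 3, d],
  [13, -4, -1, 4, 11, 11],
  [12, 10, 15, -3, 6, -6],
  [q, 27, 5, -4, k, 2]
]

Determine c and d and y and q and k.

Rows 2 and 4 both sum to 34, so that's the common total.
Column 5: 16 − 3 + 3 + 11 + 6 = 33, so its missing entry is 34 − 33 = 1.
Row 6: 27 + 5 − 4 + 1 + 2 = 31, so its missing entry is 34 − 31 = 3.
Column 1: 11 − 3 + 13 + 12 + 3 = 36, so its missing entry is 34 − 36 = -2.
Row 1: 11 − 5 + 9 + 14 + 16 = 45, so its missing entry is 34 − 45 = -11.
Row 3: -2 + 10 + 4 + 7 + 3 = 22, so its missing entry is 34 − 22 = 12.

c = -11, d = 12, y = -2, q = 3, k = 1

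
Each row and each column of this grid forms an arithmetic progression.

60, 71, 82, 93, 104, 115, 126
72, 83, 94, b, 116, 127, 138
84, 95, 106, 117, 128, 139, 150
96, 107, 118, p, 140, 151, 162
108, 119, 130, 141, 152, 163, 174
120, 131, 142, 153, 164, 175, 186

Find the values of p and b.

Along each row the entries change by 11 per step; down each column they change by 12.
Row 4: from 96 at column 1, stepping by 11 to column 4 gives 129.
Row 2: from 72 at column 1, stepping by 11 to column 4 gives 105.

p = 129, b = 105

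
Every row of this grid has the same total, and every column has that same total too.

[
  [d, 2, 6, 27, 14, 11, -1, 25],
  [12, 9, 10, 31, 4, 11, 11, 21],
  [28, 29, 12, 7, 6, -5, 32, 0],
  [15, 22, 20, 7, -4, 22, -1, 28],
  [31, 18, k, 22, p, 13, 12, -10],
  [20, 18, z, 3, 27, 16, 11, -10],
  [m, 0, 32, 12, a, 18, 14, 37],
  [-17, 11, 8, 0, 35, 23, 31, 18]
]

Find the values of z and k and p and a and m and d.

z = 24, k = -3, p = 26, a = 1, m = -5, d = 25

Rows 2 and 3 both sum to 109, so that's the common total.
Row 1: 2 + 6 + 27 + 14 + 11 − 1 + 25 = 84, so its missing entry is 109 − 84 = 25.
Column 1: 25 + 12 + 28 + 15 + 31 + 20 − 17 = 114, so its missing entry is 109 − 114 = -5.
Row 7: -5 + 0 + 32 + 12 + 18 + 14 + 37 = 108, so its missing entry is 109 − 108 = 1.
Column 5: 14 + 4 + 6 − 4 + 27 + 1 + 35 = 83, so its missing entry is 109 − 83 = 26.
Row 5: 31 + 18 + 22 + 26 + 13 + 12 − 10 = 112, so its missing entry is 109 − 112 = -3.
Row 6: 20 + 18 + 3 + 27 + 16 + 11 − 10 = 85, so its missing entry is 109 − 85 = 24.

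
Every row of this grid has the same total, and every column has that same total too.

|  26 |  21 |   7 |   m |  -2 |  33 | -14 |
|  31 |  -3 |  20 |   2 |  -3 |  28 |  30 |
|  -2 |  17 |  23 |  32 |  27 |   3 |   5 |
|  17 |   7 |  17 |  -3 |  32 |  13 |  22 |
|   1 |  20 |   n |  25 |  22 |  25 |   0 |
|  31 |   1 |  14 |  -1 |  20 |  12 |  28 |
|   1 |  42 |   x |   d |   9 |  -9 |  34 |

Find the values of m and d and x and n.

Rows 2 and 3 both sum to 105, so that's the common total.
The known cells in row 1 total 71, leaving 105 − 71 = 34 for the blank.
The known cells in row 5 total 93, leaving 105 − 93 = 12 for the blank.
The known cells in column 3 total 93, leaving 105 − 93 = 12 for the blank.
The known cells in row 7 total 89, leaving 105 − 89 = 16 for the blank.

m = 34, d = 16, x = 12, n = 12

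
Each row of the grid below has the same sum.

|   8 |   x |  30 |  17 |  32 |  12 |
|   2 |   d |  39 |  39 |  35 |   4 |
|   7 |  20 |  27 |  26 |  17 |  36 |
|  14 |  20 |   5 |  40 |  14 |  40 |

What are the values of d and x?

The complete rows each total 133.
Row 2 is missing 133 − 119 = 14 (since 2 + 39 + 39 + 35 + 4 = 119).
Row 1 is missing 133 − 99 = 34 (since 8 + 30 + 17 + 32 + 12 = 99).

d = 14, x = 34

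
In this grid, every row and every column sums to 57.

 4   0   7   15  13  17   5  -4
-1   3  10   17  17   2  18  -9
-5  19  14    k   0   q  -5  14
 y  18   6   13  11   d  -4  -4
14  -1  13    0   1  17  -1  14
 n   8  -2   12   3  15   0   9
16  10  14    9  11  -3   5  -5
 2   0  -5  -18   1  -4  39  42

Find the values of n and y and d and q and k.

n = 12, y = 15, d = 2, q = 11, k = 9

The known cells in column 4 total 48, leaving 57 − 48 = 9 for the blank.
The known cells in row 6 total 45, leaving 57 − 45 = 12 for the blank.
The known cells in column 1 total 42, leaving 57 − 42 = 15 for the blank.
The known cells in row 3 total 46, leaving 57 − 46 = 11 for the blank.
The known cells in row 4 total 55, leaving 57 − 55 = 2 for the blank.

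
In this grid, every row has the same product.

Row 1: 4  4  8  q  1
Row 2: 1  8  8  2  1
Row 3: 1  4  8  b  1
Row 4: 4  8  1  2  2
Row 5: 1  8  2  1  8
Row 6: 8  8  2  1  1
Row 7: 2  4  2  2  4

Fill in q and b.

q = 1, b = 4

Rows 4 and 5 each multiply to 128, so every row has product 128.
Row 1: 4×4×8×1 = 128, so the missing entry is 128 ÷ 128 = 1.
Row 3: 1×4×8×1 = 32, so the missing entry is 128 ÷ 32 = 4.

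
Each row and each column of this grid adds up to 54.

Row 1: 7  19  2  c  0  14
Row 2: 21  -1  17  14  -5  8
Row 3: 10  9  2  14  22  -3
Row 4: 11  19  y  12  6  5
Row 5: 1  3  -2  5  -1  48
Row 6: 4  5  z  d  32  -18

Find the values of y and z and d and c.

y = 1, z = 34, d = -3, c = 12

Row 4 has 11 + 19 + 12 + 6 + 5 = 53; the blank must be 54 − 53 = 1.
Row 1 has 7 + 19 + 2 + 0 + 14 = 42; the blank must be 54 − 42 = 12.
Column 4 has 12 + 14 + 14 + 12 + 5 = 57; the blank must be 54 − 57 = -3.
Row 6 has 4 + 5 − 3 + 32 − 18 = 20; the blank must be 54 − 20 = 34.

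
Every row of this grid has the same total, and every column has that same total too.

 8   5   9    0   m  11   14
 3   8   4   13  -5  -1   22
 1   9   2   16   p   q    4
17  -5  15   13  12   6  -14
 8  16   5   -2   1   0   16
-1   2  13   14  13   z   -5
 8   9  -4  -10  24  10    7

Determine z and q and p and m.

Rows 2 and 4 both sum to 44, so that's the common total.
Row 6: -1 + 2 + 13 + 14 + 13 − 5 = 36, so its missing entry is 44 − 36 = 8.
Column 6: 11 − 1 + 6 + 0 + 8 + 10 = 34, so its missing entry is 44 − 34 = 10.
Row 3: 1 + 9 + 2 + 16 + 10 + 4 = 42, so its missing entry is 44 − 42 = 2.
Row 1: 8 + 5 + 9 + 0 + 11 + 14 = 47, so its missing entry is 44 − 47 = -3.

z = 8, q = 10, p = 2, m = -3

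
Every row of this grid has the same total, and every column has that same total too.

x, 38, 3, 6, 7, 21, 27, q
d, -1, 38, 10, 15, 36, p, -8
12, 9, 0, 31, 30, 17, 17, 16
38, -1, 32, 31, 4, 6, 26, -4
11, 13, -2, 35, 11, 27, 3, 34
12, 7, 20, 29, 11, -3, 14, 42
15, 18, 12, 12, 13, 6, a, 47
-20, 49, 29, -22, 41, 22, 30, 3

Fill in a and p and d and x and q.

Rows 3 and 4 both sum to 132, so that's the common total.
Column 8: -8 + 16 − 4 + 34 + 42 + 47 + 3 = 130, so its missing entry is 132 − 130 = 2.
Row 1: 38 + 3 + 6 + 7 + 21 + 27 + 2 = 104, so its missing entry is 132 − 104 = 28.
Column 1: 28 + 12 + 38 + 11 + 12 + 15 − 20 = 96, so its missing entry is 132 − 96 = 36.
Row 7: 15 + 18 + 12 + 12 + 13 + 6 + 47 = 123, so its missing entry is 132 − 123 = 9.
Row 2: 36 − 1 + 38 + 10 + 15 + 36 − 8 = 126, so its missing entry is 132 − 126 = 6.

a = 9, p = 6, d = 36, x = 28, q = 2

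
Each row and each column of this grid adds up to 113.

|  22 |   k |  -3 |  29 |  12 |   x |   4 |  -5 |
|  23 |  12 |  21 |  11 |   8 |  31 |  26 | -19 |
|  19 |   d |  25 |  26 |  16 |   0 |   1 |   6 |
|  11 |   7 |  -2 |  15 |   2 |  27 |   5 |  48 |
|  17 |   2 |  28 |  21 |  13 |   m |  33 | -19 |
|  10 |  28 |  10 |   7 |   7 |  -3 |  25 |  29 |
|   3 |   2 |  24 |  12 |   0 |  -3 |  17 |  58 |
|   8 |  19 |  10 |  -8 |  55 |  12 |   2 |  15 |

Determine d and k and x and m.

Row 5: 17 + 2 + 28 + 21 + 13 + 33 − 19 = 95, so its missing entry is 113 − 95 = 18.
Row 3: 19 + 25 + 26 + 16 + 0 + 1 + 6 = 93, so its missing entry is 113 − 93 = 20.
Column 2: 12 + 20 + 7 + 2 + 28 + 2 + 19 = 90, so its missing entry is 113 − 90 = 23.
Row 1: 22 + 23 − 3 + 29 + 12 + 4 − 5 = 82, so its missing entry is 113 − 82 = 31.

d = 20, k = 23, x = 31, m = 18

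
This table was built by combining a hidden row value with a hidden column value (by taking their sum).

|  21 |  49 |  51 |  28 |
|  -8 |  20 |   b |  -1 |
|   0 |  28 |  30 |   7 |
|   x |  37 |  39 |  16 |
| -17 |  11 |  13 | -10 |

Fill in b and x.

b = 22, x = 9

The difference between any two rows is the same in every column — this is an addition table with the headers hidden.
Row 2 minus row 1 is 20 − 49 = -29, so its entry in column 3 is 51 + (-29) = 22.
Row 4 minus row 1 is 37 − 49 = -12, so its entry in column 1 is 21 + (-12) = 9.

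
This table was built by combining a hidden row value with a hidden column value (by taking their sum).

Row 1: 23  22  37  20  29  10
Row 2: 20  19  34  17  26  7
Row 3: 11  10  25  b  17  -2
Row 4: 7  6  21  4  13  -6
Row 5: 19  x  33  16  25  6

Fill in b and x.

The difference between any two rows is the same in every column — this is an addition table with the headers hidden.
Row 3 minus row 1 is -2 − 10 = -12, so its entry in column 4 is 20 + (-12) = 8.
Row 5 minus row 1 is 6 − 10 = -4, so its entry in column 2 is 22 + (-4) = 18.

b = 8, x = 18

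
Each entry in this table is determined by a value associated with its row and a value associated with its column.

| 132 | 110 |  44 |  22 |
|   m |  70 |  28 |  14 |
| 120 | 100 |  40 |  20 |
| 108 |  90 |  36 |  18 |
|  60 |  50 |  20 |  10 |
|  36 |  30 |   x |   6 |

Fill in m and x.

m = 84, x = 12

Each row is a constant multiple of every other row — this is a multiplication table with the headers hidden.
Row 2 is 14/22 = 7/11 times row 1, so its entry in column 1 is 132 × 7/11 = 84.
Row 6 is 6/22 = 3/11 times row 1, so its entry in column 3 is 44 × 3/11 = 12.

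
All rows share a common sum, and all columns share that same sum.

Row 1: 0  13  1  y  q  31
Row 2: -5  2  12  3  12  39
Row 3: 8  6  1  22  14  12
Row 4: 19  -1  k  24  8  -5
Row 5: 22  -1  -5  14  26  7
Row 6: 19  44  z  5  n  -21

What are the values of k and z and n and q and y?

Rows 2 and 3 both sum to 63, so that's the common total.
Column 4: 3 + 22 + 24 + 14 + 5 = 68, so its missing entry is 63 − 68 = -5.
Row 1: 0 + 13 + 1 − 5 + 31 = 40, so its missing entry is 63 − 40 = 23.
Column 5: 23 + 12 + 14 + 8 + 26 = 83, so its missing entry is 63 − 83 = -20.
Row 4: 19 − 1 + 24 + 8 − 5 = 45, so its missing entry is 63 − 45 = 18.
Row 6: 19 + 44 + 5 − 20 − 21 = 27, so its missing entry is 63 − 27 = 36.

k = 18, z = 36, n = -20, q = 23, y = -5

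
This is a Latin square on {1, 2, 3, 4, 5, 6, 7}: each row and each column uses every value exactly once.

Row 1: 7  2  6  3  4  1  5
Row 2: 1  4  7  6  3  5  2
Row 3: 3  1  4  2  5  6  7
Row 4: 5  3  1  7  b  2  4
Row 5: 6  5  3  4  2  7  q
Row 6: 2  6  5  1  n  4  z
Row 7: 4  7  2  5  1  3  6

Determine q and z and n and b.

q = 1, z = 3, n = 7, b = 6

At (row 5, col 7): row 5 already has {2, 3, 4, 5, 6, 7}, so the value is 1.
Cell (6,7): column 7 already has {1, 2, 4, 5, 6, 7} → 3.
At (row 6, col 5): row 6 already has {1, 2, 3, 4, 5, 6}, so the value is 7.
At (row 4, col 5): row 4 already has {1, 2, 3, 4, 5, 7}, so the value is 6.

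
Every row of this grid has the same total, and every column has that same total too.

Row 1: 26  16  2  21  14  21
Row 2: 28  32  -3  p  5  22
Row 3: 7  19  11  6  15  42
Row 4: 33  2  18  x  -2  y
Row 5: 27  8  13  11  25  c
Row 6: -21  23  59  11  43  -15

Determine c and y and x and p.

c = 16, y = 14, x = 35, p = 16

Rows 1 and 3 both sum to 100, so that's the common total.
Row 5 has 27 + 8 + 13 + 11 + 25 = 84; the blank must be 100 − 84 = 16.
Row 2 has 28 + 32 − 3 + 5 + 22 = 84; the blank must be 100 − 84 = 16.
Column 4 has 21 + 16 + 6 + 11 + 11 = 65; the blank must be 100 − 65 = 35.
Row 4 has 33 + 2 + 18 + 35 − 2 = 86; the blank must be 100 − 86 = 14.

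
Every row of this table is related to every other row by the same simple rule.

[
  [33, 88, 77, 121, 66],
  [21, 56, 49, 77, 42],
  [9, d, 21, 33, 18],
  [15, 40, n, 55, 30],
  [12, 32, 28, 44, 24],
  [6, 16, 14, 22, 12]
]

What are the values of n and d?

Each row is a constant multiple of every other row — this is a multiplication table with the headers hidden.
Row 4 is 55/121 = 5/11 times row 1, so its entry in column 3 is 77 × 5/11 = 35.
Row 3 is 33/121 = 3/11 times row 1, so its entry in column 2 is 88 × 3/11 = 24.

n = 35, d = 24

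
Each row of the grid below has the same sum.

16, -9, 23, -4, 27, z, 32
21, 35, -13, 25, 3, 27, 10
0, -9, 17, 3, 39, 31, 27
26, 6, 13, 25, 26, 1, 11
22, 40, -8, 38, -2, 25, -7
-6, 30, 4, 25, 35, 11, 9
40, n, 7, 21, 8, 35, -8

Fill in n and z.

n = 5, z = 23

Row 4 sums to 108 and so does row 6; that's the common total.
In row 7 the known cells total 103, leaving 108 − 103 = 5.
In row 1 the known cells total 85, leaving 108 − 85 = 23.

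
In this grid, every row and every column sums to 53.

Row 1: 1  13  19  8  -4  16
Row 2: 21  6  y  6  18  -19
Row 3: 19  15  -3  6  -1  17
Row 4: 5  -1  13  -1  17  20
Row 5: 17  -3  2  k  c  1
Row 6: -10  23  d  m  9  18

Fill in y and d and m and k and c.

Column 5 has -4 + 18 − 1 + 17 + 9 = 39; the blank must be 53 − 39 = 14.
Row 2 has 21 + 6 + 6 + 18 − 19 = 32; the blank must be 53 − 32 = 21.
Row 5 has 17 − 3 + 2 + 14 + 1 = 31; the blank must be 53 − 31 = 22.
Column 4 has 8 + 6 + 6 − 1 + 22 = 41; the blank must be 53 − 41 = 12.
Row 6 has -10 + 23 + 12 + 9 + 18 = 52; the blank must be 53 − 52 = 1.

y = 21, d = 1, m = 12, k = 22, c = 14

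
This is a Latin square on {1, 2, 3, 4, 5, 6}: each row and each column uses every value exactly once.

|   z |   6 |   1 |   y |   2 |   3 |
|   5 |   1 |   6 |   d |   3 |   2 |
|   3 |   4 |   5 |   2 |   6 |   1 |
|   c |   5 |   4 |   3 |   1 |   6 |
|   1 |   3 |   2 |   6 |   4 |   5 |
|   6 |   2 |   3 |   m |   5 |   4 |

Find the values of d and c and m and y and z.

d = 4, c = 2, m = 1, y = 5, z = 4

For row 4, column 1: row 4 already has {1, 3, 4, 5, 6}; that leaves 2.
For row 1, column 1: column 1 already has {1, 2, 3, 5, 6}; that leaves 4.
Cell (1,4): row 1 already has {1, 2, 3, 4, 6} → 5.
At (row 6, col 4): row 6 already has {2, 3, 4, 5, 6}, so the value is 1.
At (row 2, col 4): row 2 already has {1, 2, 3, 5, 6}, so the value is 4.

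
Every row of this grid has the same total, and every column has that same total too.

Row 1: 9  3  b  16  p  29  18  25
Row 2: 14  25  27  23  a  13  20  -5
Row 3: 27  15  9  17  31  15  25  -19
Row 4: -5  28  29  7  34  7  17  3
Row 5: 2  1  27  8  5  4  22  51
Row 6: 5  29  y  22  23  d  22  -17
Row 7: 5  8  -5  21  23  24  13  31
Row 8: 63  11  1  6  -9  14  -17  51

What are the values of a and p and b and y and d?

Rows 3 and 4 both sum to 120, so that's the common total.
Column 6 has 29 + 13 + 15 + 7 + 4 + 24 + 14 = 106; the blank must be 120 − 106 = 14.
Row 2 has 14 + 25 + 27 + 23 + 13 + 20 − 5 = 117; the blank must be 120 − 117 = 3.
Column 5 has 3 + 31 + 34 + 5 + 23 + 23 − 9 = 110; the blank must be 120 − 110 = 10.
Row 1 has 9 + 3 + 16 + 10 + 29 + 18 + 25 = 110; the blank must be 120 − 110 = 10.
Row 6 has 5 + 29 + 22 + 23 + 14 + 22 − 17 = 98; the blank must be 120 − 98 = 22.

a = 3, p = 10, b = 10, y = 22, d = 14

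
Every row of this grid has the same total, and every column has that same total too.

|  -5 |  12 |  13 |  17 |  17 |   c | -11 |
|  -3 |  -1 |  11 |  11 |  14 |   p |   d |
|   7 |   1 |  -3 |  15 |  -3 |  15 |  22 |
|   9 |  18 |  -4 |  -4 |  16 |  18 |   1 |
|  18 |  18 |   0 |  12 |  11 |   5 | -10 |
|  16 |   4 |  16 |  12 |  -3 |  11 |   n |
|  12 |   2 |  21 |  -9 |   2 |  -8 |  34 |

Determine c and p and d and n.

Rows 3 and 4 both sum to 54, so that's the common total.
Row 6 has 16 + 4 + 16 + 12 − 3 + 11 = 56; the blank must be 54 − 56 = -2.
Column 7 has -11 + 22 + 1 − 10 − 2 + 34 = 34; the blank must be 54 − 34 = 20.
Row 1 has -5 + 12 + 13 + 17 + 17 − 11 = 43; the blank must be 54 − 43 = 11.
Row 2 has -3 − 1 + 11 + 11 + 14 + 20 = 52; the blank must be 54 − 52 = 2.

c = 11, p = 2, d = 20, n = -2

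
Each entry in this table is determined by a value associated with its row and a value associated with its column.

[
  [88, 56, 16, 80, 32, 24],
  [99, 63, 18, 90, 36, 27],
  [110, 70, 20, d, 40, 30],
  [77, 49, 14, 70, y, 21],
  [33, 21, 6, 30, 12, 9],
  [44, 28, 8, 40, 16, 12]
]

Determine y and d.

y = 28, d = 100

Each row is a constant multiple of every other row — this is a multiplication table with the headers hidden.
Row 4 is 77/88 = 7/8 times row 1, so its entry in column 5 is 32 × 7/8 = 28.
Row 3 is 110/88 = 5/4 times row 1, so its entry in column 4 is 80 × 5/4 = 100.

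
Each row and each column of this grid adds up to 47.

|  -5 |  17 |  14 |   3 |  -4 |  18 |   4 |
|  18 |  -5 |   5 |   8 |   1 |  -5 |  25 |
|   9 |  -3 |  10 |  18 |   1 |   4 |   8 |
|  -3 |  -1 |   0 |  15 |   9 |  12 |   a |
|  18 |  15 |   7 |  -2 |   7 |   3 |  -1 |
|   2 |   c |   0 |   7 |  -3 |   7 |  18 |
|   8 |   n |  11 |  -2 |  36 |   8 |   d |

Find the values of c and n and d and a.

c = 16, n = 8, d = -22, a = 15

Row 6 has 2 + 0 + 7 − 3 + 7 + 18 = 31; the blank must be 47 − 31 = 16.
Column 2 has 17 − 5 − 3 − 1 + 15 + 16 = 39; the blank must be 47 − 39 = 8.
Row 7 has 8 + 8 + 11 − 2 + 36 + 8 = 69; the blank must be 47 − 69 = -22.
Row 4 has -3 − 1 + 0 + 15 + 9 + 12 = 32; the blank must be 47 − 32 = 15.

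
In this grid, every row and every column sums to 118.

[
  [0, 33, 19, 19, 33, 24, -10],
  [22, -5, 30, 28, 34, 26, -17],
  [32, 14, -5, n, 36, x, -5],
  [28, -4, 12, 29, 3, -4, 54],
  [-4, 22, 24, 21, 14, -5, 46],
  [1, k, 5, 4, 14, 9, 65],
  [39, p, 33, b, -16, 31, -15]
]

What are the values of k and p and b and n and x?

Row 6 has 1 + 5 + 4 + 14 + 9 + 65 = 98; the blank must be 118 − 98 = 20.
Column 2 has 33 − 5 + 14 − 4 + 22 + 20 = 80; the blank must be 118 − 80 = 38.
Column 6 has 24 + 26 − 4 − 5 + 9 + 31 = 81; the blank must be 118 − 81 = 37.
Row 3 has 32 + 14 − 5 + 36 + 37 − 5 = 109; the blank must be 118 − 109 = 9.
Row 7 has 39 + 38 + 33 − 16 + 31 − 15 = 110; the blank must be 118 − 110 = 8.

k = 20, p = 38, b = 8, n = 9, x = 37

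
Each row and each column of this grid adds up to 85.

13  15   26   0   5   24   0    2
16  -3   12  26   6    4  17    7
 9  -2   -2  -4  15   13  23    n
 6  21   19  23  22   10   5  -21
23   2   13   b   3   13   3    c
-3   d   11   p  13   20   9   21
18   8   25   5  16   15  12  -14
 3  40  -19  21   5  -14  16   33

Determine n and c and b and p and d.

n = 33, c = 24, b = 4, p = 10, d = 4

Row 3: 9 − 2 − 2 − 4 + 15 + 13 + 23 = 52, so its missing entry is 85 − 52 = 33.
Column 2: 15 − 3 − 2 + 21 + 2 + 8 + 40 = 81, so its missing entry is 85 − 81 = 4.
Row 6: -3 + 4 + 11 + 13 + 20 + 9 + 21 = 75, so its missing entry is 85 − 75 = 10.
Column 4: 0 + 26 − 4 + 23 + 10 + 5 + 21 = 81, so its missing entry is 85 − 81 = 4.
Row 5: 23 + 2 + 13 + 4 + 3 + 13 + 3 = 61, so its missing entry is 85 − 61 = 24.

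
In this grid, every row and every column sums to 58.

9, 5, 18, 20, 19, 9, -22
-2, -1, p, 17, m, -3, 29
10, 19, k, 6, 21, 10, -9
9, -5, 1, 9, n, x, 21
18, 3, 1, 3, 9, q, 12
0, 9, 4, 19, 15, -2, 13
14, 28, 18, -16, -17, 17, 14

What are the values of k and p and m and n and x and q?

k = 1, p = 15, m = 3, n = 8, x = 15, q = 12

Row 5 has 18 + 3 + 1 + 3 + 9 + 12 = 46; the blank must be 58 − 46 = 12.
Row 3 has 10 + 19 + 6 + 21 + 10 − 9 = 57; the blank must be 58 − 57 = 1.
Column 3 has 18 + 1 + 1 + 1 + 4 + 18 = 43; the blank must be 58 − 43 = 15.
Row 2 has -2 − 1 + 15 + 17 − 3 + 29 = 55; the blank must be 58 − 55 = 3.
Column 5 has 19 + 3 + 21 + 9 + 15 − 17 = 50; the blank must be 58 − 50 = 8.
Row 4 has 9 − 5 + 1 + 9 + 8 + 21 = 43; the blank must be 58 − 43 = 15.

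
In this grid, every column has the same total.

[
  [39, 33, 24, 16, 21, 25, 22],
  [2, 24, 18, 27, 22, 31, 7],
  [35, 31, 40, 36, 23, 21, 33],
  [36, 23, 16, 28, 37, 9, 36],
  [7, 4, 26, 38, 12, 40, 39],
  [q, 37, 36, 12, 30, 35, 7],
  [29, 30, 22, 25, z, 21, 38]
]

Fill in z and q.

z = 37, q = 34

The complete columns each total 182.
Column 5 is missing 182 − 145 = 37 (since 21 + 22 + 23 + 37 + 12 + 30 = 145).
Column 1 is missing 182 − 148 = 34 (since 39 + 2 + 35 + 36 + 7 + 29 = 148).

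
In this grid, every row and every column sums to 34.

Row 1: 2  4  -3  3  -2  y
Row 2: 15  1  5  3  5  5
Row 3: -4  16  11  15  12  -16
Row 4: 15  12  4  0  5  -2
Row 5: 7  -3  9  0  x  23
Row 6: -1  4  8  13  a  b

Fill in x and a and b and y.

x = -2, a = 16, b = -6, y = 30

The known cells in row 5 total 36, leaving 34 − 36 = -2 for the blank.
The known cells in column 5 total 18, leaving 34 − 18 = 16 for the blank.
The known cells in row 6 total 40, leaving 34 − 40 = -6 for the blank.
The known cells in row 1 total 4, leaving 34 − 4 = 30 for the blank.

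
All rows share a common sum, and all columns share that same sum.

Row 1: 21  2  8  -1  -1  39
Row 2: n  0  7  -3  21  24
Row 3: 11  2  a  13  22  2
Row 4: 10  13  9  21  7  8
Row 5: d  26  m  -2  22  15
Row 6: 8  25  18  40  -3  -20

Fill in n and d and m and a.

n = 19, d = -1, m = 8, a = 18

Rows 1 and 4 both sum to 68, so that's the common total.
Row 2 has 0 + 7 − 3 + 21 + 24 = 49; the blank must be 68 − 49 = 19.
Column 1 has 21 + 19 + 11 + 10 + 8 = 69; the blank must be 68 − 69 = -1.
Row 5 has -1 + 26 − 2 + 22 + 15 = 60; the blank must be 68 − 60 = 8.
Row 3 has 11 + 2 + 13 + 22 + 2 = 50; the blank must be 68 − 50 = 18.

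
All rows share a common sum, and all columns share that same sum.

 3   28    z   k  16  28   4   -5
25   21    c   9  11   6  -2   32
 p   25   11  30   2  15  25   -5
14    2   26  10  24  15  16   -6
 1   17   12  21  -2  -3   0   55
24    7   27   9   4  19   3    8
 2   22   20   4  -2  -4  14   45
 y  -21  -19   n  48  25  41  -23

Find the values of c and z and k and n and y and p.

c = -1, z = 25, k = 2, n = 16, y = 34, p = -2

Rows 4 and 5 both sum to 101, so that's the common total.
Row 2 has 25 + 21 + 9 + 11 + 6 − 2 + 32 = 102; the blank must be 101 − 102 = -1.
Row 3 has 25 + 11 + 30 + 2 + 15 + 25 − 5 = 103; the blank must be 101 − 103 = -2.
Column 1 has 3 + 25 − 2 + 14 + 1 + 24 + 2 = 67; the blank must be 101 − 67 = 34.
Row 8 has 34 − 21 − 19 + 48 + 25 + 41 − 23 = 85; the blank must be 101 − 85 = 16.
Column 4 has 9 + 30 + 10 + 21 + 9 + 4 + 16 = 99; the blank must be 101 − 99 = 2.
Row 1 has 3 + 28 + 2 + 16 + 28 + 4 − 5 = 76; the blank must be 101 − 76 = 25.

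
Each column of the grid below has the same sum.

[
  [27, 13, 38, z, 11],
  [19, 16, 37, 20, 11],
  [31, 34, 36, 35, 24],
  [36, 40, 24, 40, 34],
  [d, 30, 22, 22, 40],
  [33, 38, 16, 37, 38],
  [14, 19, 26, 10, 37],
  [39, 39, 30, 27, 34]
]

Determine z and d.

z = 38, d = 30

The complete columns each total 229.
Column 4 is missing 229 − 191 = 38 (since 20 + 35 + 40 + 22 + 37 + 10 + 27 = 191).
Column 1 is missing 229 − 199 = 30 (since 27 + 19 + 31 + 36 + 33 + 14 + 39 = 199).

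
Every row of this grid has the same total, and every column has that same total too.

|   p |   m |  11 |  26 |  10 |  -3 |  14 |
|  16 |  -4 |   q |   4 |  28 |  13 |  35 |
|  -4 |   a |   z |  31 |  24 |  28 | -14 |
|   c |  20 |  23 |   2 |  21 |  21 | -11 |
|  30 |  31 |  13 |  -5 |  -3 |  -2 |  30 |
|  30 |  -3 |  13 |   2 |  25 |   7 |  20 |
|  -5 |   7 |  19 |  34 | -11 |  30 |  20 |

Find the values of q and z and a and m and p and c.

Rows 5 and 6 both sum to 94, so that's the common total.
Row 2: 16 − 4 + 4 + 28 + 13 + 35 = 92, so its missing entry is 94 − 92 = 2.
Row 4: 20 + 23 + 2 + 21 + 21 − 11 = 76, so its missing entry is 94 − 76 = 18.
Column 1: 16 − 4 + 18 + 30 + 30 − 5 = 85, so its missing entry is 94 − 85 = 9.
Row 1: 9 + 11 + 26 + 10 − 3 + 14 = 67, so its missing entry is 94 − 67 = 27.
Column 2: 27 − 4 + 20 + 31 − 3 + 7 = 78, so its missing entry is 94 − 78 = 16.
Row 3: -4 + 16 + 31 + 24 + 28 − 14 = 81, so its missing entry is 94 − 81 = 13.

q = 2, z = 13, a = 16, m = 27, p = 9, c = 18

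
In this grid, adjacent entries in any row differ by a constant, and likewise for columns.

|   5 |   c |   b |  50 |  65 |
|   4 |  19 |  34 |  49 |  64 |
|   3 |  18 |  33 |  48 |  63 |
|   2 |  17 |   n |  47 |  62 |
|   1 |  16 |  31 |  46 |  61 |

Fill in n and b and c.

n = 32, b = 35, c = 20

Along each row the entries change by 15 per step; down each column they change by -1.
Row 4: from 2 at column 1, stepping by 15 to column 3 gives 32.
Row 1: from 5 at column 1, stepping by 15 to column 3 gives 35.
Row 1: from 5 at column 1, stepping by 15 to column 2 gives 20.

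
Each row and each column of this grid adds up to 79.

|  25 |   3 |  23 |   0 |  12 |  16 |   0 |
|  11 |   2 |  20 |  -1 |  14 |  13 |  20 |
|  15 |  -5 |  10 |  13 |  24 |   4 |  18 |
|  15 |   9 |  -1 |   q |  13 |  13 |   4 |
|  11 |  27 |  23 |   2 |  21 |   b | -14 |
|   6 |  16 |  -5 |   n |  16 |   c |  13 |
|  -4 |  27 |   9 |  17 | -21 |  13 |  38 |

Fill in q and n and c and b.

Row 5: 11 + 27 + 23 + 2 + 21 − 14 = 70, so its missing entry is 79 − 70 = 9.
Row 4: 15 + 9 − 1 + 13 + 13 + 4 = 53, so its missing entry is 79 − 53 = 26.
Column 4: 0 − 1 + 13 + 26 + 2 + 17 = 57, so its missing entry is 79 − 57 = 22.
Row 6: 6 + 16 − 5 + 22 + 16 + 13 = 68, so its missing entry is 79 − 68 = 11.

q = 26, n = 22, c = 11, b = 9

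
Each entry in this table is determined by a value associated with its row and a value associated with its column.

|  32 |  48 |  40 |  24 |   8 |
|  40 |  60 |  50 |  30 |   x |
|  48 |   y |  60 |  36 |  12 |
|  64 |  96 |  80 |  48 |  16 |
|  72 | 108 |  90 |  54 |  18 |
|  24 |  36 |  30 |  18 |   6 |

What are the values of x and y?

x = 10, y = 72

Each row is a constant multiple of every other row — this is a multiplication table with the headers hidden.
Row 2 is 50/40 = 5/4 times row 1, so its entry in column 5 is 8 × 5/4 = 10.
Row 3 is 60/40 = 3/2 times row 1, so its entry in column 2 is 48 × 3/2 = 72.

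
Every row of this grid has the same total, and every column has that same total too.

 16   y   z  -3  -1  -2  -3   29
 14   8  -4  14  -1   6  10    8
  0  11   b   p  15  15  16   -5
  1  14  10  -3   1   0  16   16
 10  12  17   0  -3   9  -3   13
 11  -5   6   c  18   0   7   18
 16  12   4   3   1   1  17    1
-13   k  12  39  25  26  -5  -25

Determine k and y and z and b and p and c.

Rows 2 and 4 both sum to 55, so that's the common total.
Row 8 has -13 + 12 + 39 + 25 + 26 − 5 − 25 = 59; the blank must be 55 − 59 = -4.
Column 2 has 8 + 11 + 14 + 12 − 5 + 12 − 4 = 48; the blank must be 55 − 48 = 7.
Row 1 has 16 + 7 − 3 − 1 − 2 − 3 + 29 = 43; the blank must be 55 − 43 = 12.
Column 3 has 12 − 4 + 10 + 17 + 6 + 4 + 12 = 57; the blank must be 55 − 57 = -2.
Row 3 has 0 + 11 − 2 + 15 + 15 + 16 − 5 = 50; the blank must be 55 − 50 = 5.
Row 6 has 11 − 5 + 6 + 18 + 0 + 7 + 18 = 55; the blank must be 55 − 55 = 0.

k = -4, y = 7, z = 12, b = -2, p = 5, c = 0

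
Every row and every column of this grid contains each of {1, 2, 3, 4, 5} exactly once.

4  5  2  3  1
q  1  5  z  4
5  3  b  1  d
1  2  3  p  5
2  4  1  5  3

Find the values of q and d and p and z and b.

For row 3, column 5: column 5 already has {1, 3, 4, 5}; that leaves 2.
Cell (4,4): row 4 already has {1, 2, 3, 5} → 4.
Cell (3,3): row 3 already has {1, 2, 3, 5} → 4.
For row 2, column 1: column 1 already has {1, 2, 4, 5}; that leaves 3.
Cell (2,4): row 2 already has {1, 3, 4, 5} → 2.

q = 3, d = 2, p = 4, z = 2, b = 4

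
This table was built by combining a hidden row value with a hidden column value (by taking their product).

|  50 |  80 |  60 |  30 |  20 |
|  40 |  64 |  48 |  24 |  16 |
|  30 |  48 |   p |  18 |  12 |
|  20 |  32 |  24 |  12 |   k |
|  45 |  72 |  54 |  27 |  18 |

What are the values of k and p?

Each row is a constant multiple of every other row — this is a multiplication table with the headers hidden.
Row 4 is 12/30 = 2/5 times row 1, so its entry in column 5 is 20 × 2/5 = 8.
Row 3 is 18/30 = 3/5 times row 1, so its entry in column 3 is 60 × 3/5 = 36.

k = 8, p = 36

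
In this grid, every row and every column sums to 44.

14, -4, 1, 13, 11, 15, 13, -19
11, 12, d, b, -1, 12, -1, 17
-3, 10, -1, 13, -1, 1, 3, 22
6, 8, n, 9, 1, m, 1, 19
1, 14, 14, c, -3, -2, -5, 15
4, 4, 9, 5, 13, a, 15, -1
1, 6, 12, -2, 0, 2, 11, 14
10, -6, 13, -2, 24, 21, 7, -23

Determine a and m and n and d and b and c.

Row 6 has 4 + 4 + 9 + 5 + 13 + 15 − 1 = 49; the blank must be 44 − 49 = -5.
Row 5 has 1 + 14 + 14 − 3 − 2 − 5 + 15 = 34; the blank must be 44 − 34 = 10.
Column 4 has 13 + 13 + 9 + 10 + 5 − 2 − 2 = 46; the blank must be 44 − 46 = -2.
Row 2 has 11 + 12 − 2 − 1 + 12 − 1 + 17 = 48; the blank must be 44 − 48 = -4.
Column 3 has 1 − 4 − 1 + 14 + 9 + 12 + 13 = 44; the blank must be 44 − 44 = 0.
Row 4 has 6 + 8 + 0 + 9 + 1 + 1 + 19 = 44; the blank must be 44 − 44 = 0.

a = -5, m = 0, n = 0, d = -4, b = -2, c = 10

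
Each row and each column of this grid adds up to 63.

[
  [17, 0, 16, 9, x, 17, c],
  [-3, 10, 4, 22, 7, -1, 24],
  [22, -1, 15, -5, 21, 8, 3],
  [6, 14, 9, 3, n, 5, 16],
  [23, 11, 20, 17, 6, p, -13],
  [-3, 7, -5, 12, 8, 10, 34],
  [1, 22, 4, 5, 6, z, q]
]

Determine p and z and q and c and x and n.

Row 4 has 6 + 14 + 9 + 3 + 5 + 16 = 53; the blank must be 63 − 53 = 10.
Column 5 has 7 + 21 + 10 + 6 + 8 + 6 = 58; the blank must be 63 − 58 = 5.
Row 1 has 17 + 0 + 16 + 9 + 5 + 17 = 64; the blank must be 63 − 64 = -1.
Row 5 has 23 + 11 + 20 + 17 + 6 − 13 = 64; the blank must be 63 − 64 = -1.
Column 6 has 17 − 1 + 8 + 5 − 1 + 10 = 38; the blank must be 63 − 38 = 25.
Row 7 has 1 + 22 + 4 + 5 + 6 + 25 = 63; the blank must be 63 − 63 = 0.

p = -1, z = 25, q = 0, c = -1, x = 5, n = 10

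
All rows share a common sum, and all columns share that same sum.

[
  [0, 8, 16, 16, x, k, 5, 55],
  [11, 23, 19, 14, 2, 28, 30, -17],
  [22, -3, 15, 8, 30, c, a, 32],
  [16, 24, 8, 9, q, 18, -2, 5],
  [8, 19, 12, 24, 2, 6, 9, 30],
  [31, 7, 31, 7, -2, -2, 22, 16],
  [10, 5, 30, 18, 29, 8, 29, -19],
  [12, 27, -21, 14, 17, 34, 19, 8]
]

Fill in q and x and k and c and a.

Rows 2 and 5 both sum to 110, so that's the common total.
The known cells in row 4 total 78, leaving 110 − 78 = 32 for the blank.
The known cells in column 5 total 110, leaving 110 − 110 = 0 for the blank.
The known cells in column 7 total 112, leaving 110 − 112 = -2 for the blank.
The known cells in row 1 total 100, leaving 110 − 100 = 10 for the blank.
The known cells in row 3 total 102, leaving 110 − 102 = 8 for the blank.

q = 32, x = 0, k = 10, c = 8, a = -2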